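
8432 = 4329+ 4103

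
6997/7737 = 6997/7737 = 0.90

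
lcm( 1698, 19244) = 57732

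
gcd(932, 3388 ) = 4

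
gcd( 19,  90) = 1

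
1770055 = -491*( -3605) 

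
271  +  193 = 464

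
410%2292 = 410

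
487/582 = 487/582 = 0.84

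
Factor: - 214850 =- 2^1*5^2 * 4297^1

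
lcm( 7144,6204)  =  235752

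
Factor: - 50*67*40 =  - 2^4*5^3 *67^1 = - 134000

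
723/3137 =723/3137 = 0.23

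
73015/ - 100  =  - 14603/20 = -  730.15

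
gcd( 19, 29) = 1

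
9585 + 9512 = 19097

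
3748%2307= 1441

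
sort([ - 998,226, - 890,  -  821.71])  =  [ - 998,-890,-821.71, 226 ] 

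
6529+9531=16060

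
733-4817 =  - 4084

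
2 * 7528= 15056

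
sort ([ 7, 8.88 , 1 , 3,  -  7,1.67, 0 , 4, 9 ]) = [ - 7, 0,1, 1.67, 3,4,7,8.88, 9 ] 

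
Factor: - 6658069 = -11^1*191^1*3169^1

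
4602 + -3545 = 1057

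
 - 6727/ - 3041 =6727/3041=   2.21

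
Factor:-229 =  - 229^1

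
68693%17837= 15182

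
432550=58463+374087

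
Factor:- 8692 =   -  2^2*41^1 * 53^1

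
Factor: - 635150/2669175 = -2^1 * 3^( - 2 ) * 11863^( - 1)*12703^1 =-25406/106767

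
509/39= 13 + 2/39 =13.05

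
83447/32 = 83447/32  =  2607.72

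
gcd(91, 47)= 1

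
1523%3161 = 1523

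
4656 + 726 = 5382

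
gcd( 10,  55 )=5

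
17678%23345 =17678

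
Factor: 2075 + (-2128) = -53 = - 53^1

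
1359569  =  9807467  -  8447898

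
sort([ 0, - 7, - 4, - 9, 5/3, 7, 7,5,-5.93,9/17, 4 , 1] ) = [ - 9,-7, - 5.93, - 4,0, 9/17, 1,5/3,4,5 , 7, 7] 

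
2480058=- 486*( - 5103)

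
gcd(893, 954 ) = 1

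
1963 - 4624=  - 2661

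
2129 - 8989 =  - 6860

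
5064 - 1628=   3436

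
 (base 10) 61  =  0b111101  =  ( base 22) 2H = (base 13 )49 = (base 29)23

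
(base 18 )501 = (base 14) 83b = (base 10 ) 1621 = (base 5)22441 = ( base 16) 655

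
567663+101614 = 669277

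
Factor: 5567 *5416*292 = 8804054624 = 2^5 * 19^1* 73^1 * 293^1*677^1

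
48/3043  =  48/3043 = 0.02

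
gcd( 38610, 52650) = 3510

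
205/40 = 5 + 1/8 = 5.12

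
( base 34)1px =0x7f7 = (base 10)2039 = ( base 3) 2210112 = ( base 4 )133313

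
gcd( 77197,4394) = 1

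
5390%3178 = 2212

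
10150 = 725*14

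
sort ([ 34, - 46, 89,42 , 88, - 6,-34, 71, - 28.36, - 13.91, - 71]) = [ - 71, - 46, - 34 , - 28.36, - 13.91, - 6 , 34,42,71, 88, 89] 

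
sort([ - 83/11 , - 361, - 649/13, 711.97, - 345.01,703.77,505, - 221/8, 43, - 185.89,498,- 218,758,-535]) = [ - 535 ,- 361, - 345.01 , - 218, - 185.89, - 649/13, - 221/8, - 83/11, 43, 498,505, 703.77,711.97, 758]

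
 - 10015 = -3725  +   - 6290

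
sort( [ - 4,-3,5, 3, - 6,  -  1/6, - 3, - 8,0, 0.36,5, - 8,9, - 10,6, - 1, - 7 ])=[ - 10, -8,- 8, - 7, - 6, - 4, - 3,-3, - 1 , - 1/6, 0, 0.36,3 , 5, 5, 6,9] 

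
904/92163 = 904/92163 = 0.01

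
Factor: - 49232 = - 2^4*17^1*181^1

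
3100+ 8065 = 11165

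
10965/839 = 10965/839 = 13.07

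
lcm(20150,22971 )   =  1148550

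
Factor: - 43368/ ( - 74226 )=2^2*13^1 * 89^ ( - 1) = 52/89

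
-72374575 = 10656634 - 83031209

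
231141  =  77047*3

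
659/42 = 659/42=15.69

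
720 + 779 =1499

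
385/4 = 96 + 1/4= 96.25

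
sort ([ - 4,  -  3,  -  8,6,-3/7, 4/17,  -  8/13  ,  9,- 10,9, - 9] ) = [ - 10,-9 , - 8,-4 ,-3, - 8/13, - 3/7, 4/17,6, 9,  9 ] 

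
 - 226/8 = - 113/4 =- 28.25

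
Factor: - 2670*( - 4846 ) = 2^2*3^1*5^1*89^1*2423^1 = 12938820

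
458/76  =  229/38  =  6.03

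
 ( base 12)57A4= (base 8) 23054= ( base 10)9772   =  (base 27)DAP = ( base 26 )EBM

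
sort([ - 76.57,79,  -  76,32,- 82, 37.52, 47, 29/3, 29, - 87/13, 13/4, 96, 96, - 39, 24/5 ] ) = [ - 82, - 76.57, - 76, -39, - 87/13, 13/4, 24/5, 29/3,  29, 32,37.52,47, 79, 96,96]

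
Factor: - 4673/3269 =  - 7^(-1 )*  467^( - 1 )*4673^1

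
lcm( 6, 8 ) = 24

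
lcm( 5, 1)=5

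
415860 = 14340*29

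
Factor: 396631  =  396631^1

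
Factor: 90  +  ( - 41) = 49 = 7^2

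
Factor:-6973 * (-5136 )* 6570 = 235293564960 = 2^5 * 3^3* 5^1*19^1  *73^1*107^1*367^1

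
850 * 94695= 80490750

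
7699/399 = 7699/399  =  19.30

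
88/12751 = 88/12751 = 0.01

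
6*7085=42510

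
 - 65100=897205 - 962305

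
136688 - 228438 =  - 91750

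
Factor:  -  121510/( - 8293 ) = 2^1*5^1 *29^1* 419^1*8293^(-1) 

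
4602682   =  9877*466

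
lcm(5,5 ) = 5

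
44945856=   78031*576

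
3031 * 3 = 9093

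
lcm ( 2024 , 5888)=64768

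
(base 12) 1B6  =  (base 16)11A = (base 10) 282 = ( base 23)C6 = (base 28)a2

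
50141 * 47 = 2356627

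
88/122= 44/61= 0.72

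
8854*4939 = 43729906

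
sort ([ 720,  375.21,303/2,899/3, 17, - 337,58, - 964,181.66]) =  [ - 964,-337 , 17,58, 303/2,181.66,899/3,375.21,720]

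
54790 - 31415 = 23375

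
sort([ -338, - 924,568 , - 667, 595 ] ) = [ - 924, - 667, - 338, 568, 595] 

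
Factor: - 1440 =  - 2^5 * 3^2*5^1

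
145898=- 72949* ( - 2)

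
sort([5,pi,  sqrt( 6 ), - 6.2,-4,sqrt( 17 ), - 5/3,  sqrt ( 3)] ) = [ - 6.2,  -  4, - 5/3,sqrt ( 3 ) , sqrt(6 ),pi,sqrt( 17 ), 5 ]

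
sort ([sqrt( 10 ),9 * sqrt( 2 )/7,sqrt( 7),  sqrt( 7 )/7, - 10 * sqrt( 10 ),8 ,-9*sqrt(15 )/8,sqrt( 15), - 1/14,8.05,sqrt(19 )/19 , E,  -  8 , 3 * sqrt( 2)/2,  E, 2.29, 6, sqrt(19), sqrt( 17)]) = [ - 10* sqrt( 10), - 8, - 9*sqrt( 15 )/8, - 1/14, sqrt( 19) /19, sqrt ( 7)/7,  9 * sqrt( 2) /7,3* sqrt(2)/2,2.29,sqrt( 7 ), E,E,sqrt( 10) , sqrt( 15), sqrt( 17 ), sqrt( 19),  6, 8, 8.05 ] 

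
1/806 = 1/806 = 0.00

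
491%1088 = 491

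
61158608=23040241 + 38118367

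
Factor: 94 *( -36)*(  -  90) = 304560 = 2^4 * 3^4 * 5^1*47^1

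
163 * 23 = 3749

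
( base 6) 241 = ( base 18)57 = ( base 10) 97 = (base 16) 61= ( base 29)3A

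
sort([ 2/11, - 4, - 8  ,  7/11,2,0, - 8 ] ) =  [ - 8,-8, - 4,0 , 2/11, 7/11,2]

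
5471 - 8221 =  - 2750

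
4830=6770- 1940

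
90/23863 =90/23863 = 0.00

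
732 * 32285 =23632620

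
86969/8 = 86969/8 = 10871.12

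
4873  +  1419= 6292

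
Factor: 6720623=7^1*13^3 *19^1 * 23^1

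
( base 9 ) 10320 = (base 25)amm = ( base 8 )15246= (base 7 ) 25614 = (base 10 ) 6822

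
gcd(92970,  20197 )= 1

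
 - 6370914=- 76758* 83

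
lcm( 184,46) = 184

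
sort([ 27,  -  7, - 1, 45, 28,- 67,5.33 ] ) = [ - 67, - 7, -1, 5.33, 27, 28, 45 ]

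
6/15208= 3/7604= 0.00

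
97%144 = 97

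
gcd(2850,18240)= 570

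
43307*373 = 16153511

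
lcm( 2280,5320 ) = 15960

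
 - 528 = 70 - 598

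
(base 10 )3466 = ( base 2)110110001010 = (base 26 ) 538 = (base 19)9B8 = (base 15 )1061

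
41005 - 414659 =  -373654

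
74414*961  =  71511854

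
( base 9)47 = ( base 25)1I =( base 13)34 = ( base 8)53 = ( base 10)43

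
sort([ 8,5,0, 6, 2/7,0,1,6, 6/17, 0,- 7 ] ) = [ - 7 , 0,0, 0,2/7,  6/17,1,  5,6,6,  8] 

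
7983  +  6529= 14512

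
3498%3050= 448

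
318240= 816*390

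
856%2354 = 856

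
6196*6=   37176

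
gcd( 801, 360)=9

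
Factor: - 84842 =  - 2^1 * 59^1*719^1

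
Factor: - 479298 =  - 2^1*3^1*17^1*37^1*127^1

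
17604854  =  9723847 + 7881007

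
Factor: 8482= 2^1*4241^1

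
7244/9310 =3622/4655 = 0.78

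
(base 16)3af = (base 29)13f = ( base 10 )943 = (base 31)UD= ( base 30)11d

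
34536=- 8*( - 4317)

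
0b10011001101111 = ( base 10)9839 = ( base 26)eeb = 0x266f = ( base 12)583B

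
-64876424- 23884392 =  - 88760816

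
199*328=65272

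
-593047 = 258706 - 851753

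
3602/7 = 514 + 4/7 = 514.57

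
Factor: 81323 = 11^1*7393^1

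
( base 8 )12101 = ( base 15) 180A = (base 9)7101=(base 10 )5185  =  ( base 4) 1101001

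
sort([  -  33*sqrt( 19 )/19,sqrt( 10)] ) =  [- 33*sqrt ( 19 ) /19,sqrt(10) ]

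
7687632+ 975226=8662858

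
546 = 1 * 546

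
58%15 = 13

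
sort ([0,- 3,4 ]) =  [ - 3,0,  4 ] 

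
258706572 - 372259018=-113552446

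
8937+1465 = 10402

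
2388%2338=50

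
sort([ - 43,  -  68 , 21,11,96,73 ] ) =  [ - 68,- 43,11,21, 73, 96 ]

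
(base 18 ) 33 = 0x39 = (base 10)57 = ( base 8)71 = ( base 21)2F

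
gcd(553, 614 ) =1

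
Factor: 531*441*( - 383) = -3^4*7^2  *  59^1*383^1 = - 89687493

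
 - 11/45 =-1 + 34/45 = - 0.24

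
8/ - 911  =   - 1  +  903/911 =- 0.01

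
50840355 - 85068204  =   - 34227849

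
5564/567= 9 + 461/567   =  9.81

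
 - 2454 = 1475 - 3929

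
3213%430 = 203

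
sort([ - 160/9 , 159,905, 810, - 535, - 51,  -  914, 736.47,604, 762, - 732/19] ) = [ -914,-535 , - 51,-732/19,-160/9, 159,604, 736.47, 762  ,  810,905] 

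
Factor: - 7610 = - 2^1*5^1*761^1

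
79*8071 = 637609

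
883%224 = 211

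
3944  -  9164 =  - 5220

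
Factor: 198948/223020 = 281/315 =3^( - 2 )*5^(  -  1)*7^(- 1 ) *281^1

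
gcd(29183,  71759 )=1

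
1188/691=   1188/691 = 1.72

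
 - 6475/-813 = 6475/813 = 7.96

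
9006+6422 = 15428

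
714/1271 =714/1271 = 0.56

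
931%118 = 105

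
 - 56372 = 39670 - 96042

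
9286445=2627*3535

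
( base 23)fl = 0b101101110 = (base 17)149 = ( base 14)1C2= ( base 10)366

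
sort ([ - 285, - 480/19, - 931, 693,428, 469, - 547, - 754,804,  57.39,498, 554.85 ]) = [ - 931, - 754, - 547, - 285, - 480/19,57.39,428,469,498,554.85,693,804 ] 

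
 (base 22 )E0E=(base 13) 3124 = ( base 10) 6790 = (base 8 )15206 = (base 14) 2690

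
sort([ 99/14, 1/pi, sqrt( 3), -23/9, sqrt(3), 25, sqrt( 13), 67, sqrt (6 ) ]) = [ - 23/9,1/pi, sqrt( 3), sqrt(3) , sqrt( 6),sqrt( 13 ), 99/14, 25, 67]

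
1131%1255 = 1131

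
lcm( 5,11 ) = 55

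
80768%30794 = 19180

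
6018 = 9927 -3909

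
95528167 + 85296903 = 180825070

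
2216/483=4 + 284/483  =  4.59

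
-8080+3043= - 5037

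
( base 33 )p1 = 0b1100111010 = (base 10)826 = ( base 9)1117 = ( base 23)1cl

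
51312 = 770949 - 719637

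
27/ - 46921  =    -  27/46921 = - 0.00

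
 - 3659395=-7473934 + 3814539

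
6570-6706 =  - 136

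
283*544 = 153952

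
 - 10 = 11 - 21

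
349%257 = 92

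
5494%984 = 574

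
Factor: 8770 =2^1*5^1*877^1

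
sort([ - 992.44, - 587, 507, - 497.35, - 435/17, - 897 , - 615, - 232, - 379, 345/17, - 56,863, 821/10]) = [ - 992.44,  -  897, - 615, - 587, - 497.35 , - 379, - 232, - 56, - 435/17, 345/17, 821/10, 507, 863]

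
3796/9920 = 949/2480  =  0.38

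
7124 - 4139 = 2985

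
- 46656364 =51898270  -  98554634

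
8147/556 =8147/556 =14.65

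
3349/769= 4+273/769 = 4.36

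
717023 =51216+665807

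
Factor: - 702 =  - 2^1*3^3*13^1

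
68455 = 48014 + 20441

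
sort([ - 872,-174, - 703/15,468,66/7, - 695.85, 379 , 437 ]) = [ - 872 ,-695.85,-174, - 703/15, 66/7,379, 437,468]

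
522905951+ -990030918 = -467124967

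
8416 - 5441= 2975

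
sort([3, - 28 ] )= [ - 28,3]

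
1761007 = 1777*991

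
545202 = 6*90867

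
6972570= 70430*99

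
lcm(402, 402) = 402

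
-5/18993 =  - 1 + 18988/18993= - 0.00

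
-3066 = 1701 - 4767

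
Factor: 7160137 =71^1*100847^1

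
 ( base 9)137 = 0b1110011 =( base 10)115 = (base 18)67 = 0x73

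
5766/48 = 961/8 = 120.12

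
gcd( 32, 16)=16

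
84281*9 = 758529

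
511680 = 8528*60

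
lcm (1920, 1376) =82560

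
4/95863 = 4/95863 = 0.00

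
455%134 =53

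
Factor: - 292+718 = 426 = 2^1*3^1 * 71^1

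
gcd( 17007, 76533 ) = 3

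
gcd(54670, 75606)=2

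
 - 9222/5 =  - 9222/5 = - 1844.40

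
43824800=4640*9445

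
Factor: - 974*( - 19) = 2^1*19^1*487^1 = 18506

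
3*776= 2328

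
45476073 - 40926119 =4549954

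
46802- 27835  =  18967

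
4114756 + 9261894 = 13376650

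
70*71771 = 5023970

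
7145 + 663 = 7808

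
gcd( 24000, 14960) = 80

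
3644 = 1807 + 1837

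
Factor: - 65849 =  - 7^1*23^1*409^1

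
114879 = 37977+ 76902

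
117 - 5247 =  - 5130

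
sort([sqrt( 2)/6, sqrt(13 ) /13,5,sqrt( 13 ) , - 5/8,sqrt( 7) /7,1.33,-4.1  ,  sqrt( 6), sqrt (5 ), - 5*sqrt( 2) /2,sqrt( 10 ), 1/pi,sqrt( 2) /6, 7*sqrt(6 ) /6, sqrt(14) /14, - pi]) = [ - 4.1,-5*sqrt( 2) /2,-pi, - 5/8,sqrt( 2 ) /6, sqrt( 2)/6, sqrt( 14) /14, sqrt( 13)/13,1/pi, sqrt( 7) /7,1.33, sqrt(5), sqrt( 6), 7 * sqrt(6) /6, sqrt( 10) , sqrt( 13),5 ] 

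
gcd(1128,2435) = 1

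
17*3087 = 52479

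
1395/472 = 2 +451/472 = 2.96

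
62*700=43400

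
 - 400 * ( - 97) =38800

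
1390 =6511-5121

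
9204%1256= 412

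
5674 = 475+5199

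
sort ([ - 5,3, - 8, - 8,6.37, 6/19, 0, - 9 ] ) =[ - 9,-8, - 8, - 5, 0,6/19 , 3, 6.37]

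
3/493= 3/493= 0.01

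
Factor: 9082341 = 3^3 * 359^1*937^1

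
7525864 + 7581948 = 15107812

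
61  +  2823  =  2884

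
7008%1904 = 1296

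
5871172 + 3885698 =9756870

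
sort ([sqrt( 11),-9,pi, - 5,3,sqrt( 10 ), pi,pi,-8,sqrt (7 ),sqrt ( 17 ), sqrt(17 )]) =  [ - 9,- 8, - 5, sqrt( 7),3,pi,pi, pi,sqrt( 10 ), sqrt( 11), sqrt(17 ), sqrt( 17 )] 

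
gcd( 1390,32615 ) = 5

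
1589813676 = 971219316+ 618594360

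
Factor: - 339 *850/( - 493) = 16950/29= 2^1*3^1 * 5^2 * 29^( - 1)*113^1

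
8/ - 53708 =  - 1 + 13425/13427 = - 0.00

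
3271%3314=3271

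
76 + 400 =476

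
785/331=2 + 123/331 = 2.37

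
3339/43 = 77+28/43 =77.65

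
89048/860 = 103+117/215 = 103.54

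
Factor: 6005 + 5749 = 2^1  *  3^2 * 653^1 = 11754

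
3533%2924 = 609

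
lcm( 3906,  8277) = 347634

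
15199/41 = 370 + 29/41= 370.71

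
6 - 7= - 1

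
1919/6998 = 1919/6998 = 0.27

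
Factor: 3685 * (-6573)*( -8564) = 2^2*3^1*5^1*7^1*11^1*67^1 * 313^1 * 2141^1 =207432968820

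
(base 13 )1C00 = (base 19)bd7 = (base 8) 10201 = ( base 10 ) 4225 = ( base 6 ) 31321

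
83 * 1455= 120765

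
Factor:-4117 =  - 23^1*179^1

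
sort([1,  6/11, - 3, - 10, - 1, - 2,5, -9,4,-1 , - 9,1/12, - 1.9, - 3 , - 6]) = [ - 10, - 9, - 9, - 6, - 3 , - 3, - 2, - 1.9, - 1, - 1, 1/12, 6/11, 1,4,5 ]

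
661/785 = 661/785 = 0.84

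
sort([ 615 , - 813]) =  [-813, 615 ]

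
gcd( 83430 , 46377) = 9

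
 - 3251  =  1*( - 3251 ) 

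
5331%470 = 161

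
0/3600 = 0 = 0.00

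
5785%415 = 390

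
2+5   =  7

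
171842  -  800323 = - 628481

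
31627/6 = 31627/6 = 5271.17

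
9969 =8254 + 1715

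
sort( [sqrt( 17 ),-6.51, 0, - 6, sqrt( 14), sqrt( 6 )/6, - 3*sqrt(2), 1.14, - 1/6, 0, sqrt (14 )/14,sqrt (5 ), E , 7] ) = [ - 6.51,  -  6, - 3*sqrt( 2),-1/6, 0,0,  sqrt( 14) /14,sqrt( 6)/6, 1.14, sqrt(5 ),  E, sqrt( 14), sqrt( 17),7] 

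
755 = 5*151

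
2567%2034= 533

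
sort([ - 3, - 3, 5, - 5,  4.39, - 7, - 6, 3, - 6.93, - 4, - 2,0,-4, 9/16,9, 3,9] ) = [ - 7, - 6.93, - 6, - 5,-4, - 4,-3, - 3, - 2, 0,9/16, 3, 3, 4.39, 5, 9, 9]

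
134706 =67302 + 67404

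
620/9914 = 310/4957 = 0.06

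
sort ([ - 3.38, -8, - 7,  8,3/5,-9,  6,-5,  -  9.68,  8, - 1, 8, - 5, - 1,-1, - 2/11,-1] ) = [- 9.68,  -  9 , - 8,-7,-5 , - 5, - 3.38, - 1, - 1, - 1, - 1, -2/11,3/5, 6 , 8 , 8,8]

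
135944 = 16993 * 8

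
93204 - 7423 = 85781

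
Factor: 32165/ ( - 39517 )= -35/43 = - 5^1 *7^1 *43^( - 1 ) 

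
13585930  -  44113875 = -30527945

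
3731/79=47 + 18/79 = 47.23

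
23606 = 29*814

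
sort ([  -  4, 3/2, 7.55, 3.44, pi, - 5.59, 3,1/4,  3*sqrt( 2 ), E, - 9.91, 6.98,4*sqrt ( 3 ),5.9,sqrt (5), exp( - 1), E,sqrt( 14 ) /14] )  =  [  -  9.91, - 5.59, - 4, 1/4, sqrt(14 ) /14  ,  exp( - 1 ),3/2, sqrt(5) , E,E, 3,pi, 3.44, 3*sqrt( 2),5.9, 4*sqrt( 3 ), 6.98,7.55]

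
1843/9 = 1843/9= 204.78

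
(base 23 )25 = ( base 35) 1G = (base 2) 110011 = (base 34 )1H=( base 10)51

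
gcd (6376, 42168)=8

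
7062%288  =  150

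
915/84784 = 915/84784 = 0.01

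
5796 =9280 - 3484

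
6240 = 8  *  780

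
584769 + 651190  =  1235959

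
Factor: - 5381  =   - 5381^1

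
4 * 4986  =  19944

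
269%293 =269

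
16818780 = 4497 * 3740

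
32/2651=32/2651 = 0.01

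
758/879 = 758/879 = 0.86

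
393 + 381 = 774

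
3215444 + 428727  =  3644171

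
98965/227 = 98965/227 = 435.97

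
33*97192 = 3207336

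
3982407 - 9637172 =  - 5654765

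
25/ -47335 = - 5/9467 = - 0.00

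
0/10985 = 0 = 0.00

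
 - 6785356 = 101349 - 6886705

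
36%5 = 1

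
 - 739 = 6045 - 6784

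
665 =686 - 21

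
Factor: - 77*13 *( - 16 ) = 16016  =  2^4*7^1*11^1*13^1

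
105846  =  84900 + 20946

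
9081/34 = 9081/34=267.09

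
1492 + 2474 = 3966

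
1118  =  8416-7298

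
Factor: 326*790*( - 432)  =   - 2^6 * 3^3*5^1*79^1* 163^1 =-  111257280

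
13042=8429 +4613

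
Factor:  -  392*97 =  - 2^3*7^2*97^1  =  - 38024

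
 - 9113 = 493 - 9606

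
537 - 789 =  - 252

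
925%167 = 90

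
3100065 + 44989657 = 48089722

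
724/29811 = 724/29811 = 0.02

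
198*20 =3960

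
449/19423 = 449/19423= 0.02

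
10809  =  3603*3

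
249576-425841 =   -  176265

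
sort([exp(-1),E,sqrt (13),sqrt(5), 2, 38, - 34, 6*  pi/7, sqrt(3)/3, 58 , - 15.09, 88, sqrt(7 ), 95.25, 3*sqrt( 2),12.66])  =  [-34, - 15.09, exp( - 1), sqrt(3) /3, 2, sqrt(5), sqrt( 7 ),6 * pi/7, E, sqrt(13) , 3*sqrt( 2),12.66, 38  ,  58, 88 , 95.25]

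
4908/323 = 4908/323 = 15.20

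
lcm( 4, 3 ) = 12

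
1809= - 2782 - - 4591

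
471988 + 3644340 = 4116328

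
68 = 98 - 30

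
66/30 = 11/5 = 2.20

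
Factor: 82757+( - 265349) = -182592 = - 2^6*3^2 * 317^1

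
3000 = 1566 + 1434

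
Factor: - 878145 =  - 3^1 * 5^1*58543^1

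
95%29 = 8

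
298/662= 149/331  =  0.45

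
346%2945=346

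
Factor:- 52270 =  - 2^1* 5^1*5227^1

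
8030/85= 1606/17 = 94.47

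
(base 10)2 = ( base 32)2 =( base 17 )2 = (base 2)10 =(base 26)2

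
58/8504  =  29/4252  =  0.01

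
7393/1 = 7393 = 7393.00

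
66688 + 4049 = 70737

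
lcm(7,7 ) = 7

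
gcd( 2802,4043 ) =1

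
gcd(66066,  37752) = 9438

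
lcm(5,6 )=30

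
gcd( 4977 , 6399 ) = 711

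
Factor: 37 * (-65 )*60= -144300 = -2^2 * 3^1*5^2*13^1*37^1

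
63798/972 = 10633/162 = 65.64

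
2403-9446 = -7043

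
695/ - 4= - 695/4= - 173.75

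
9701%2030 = 1581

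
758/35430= 379/17715 = 0.02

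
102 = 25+77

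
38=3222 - 3184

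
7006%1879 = 1369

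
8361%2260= 1581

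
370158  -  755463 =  - 385305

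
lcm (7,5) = 35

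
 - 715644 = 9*(-79516 ) 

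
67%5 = 2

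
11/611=11/611 = 0.02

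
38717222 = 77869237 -39152015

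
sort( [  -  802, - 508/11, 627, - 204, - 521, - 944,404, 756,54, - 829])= [ - 944, - 829, - 802, - 521, - 204,- 508/11, 54, 404, 627, 756] 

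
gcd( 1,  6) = 1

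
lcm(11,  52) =572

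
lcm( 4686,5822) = 192126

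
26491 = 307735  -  281244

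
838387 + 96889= 935276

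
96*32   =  3072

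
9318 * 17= 158406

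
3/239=3/239 = 0.01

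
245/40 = 6 + 1/8 = 6.12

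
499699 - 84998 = 414701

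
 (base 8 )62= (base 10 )50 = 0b110010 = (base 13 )3b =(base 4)302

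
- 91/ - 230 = 91/230   =  0.40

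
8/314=4/157 = 0.03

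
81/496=81/496=0.16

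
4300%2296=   2004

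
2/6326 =1/3163 = 0.00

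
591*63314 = 37418574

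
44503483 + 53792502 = 98295985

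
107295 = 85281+22014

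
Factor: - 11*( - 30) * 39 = 2^1*3^2 * 5^1 * 11^1*13^1= 12870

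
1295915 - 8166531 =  - 6870616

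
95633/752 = 127 + 129/752  =  127.17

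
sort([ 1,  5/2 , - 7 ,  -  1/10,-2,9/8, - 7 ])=[ - 7, - 7, - 2 , - 1/10,1, 9/8,5/2] 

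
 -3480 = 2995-6475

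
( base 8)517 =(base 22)f5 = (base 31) ap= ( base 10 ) 335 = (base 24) dn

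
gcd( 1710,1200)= 30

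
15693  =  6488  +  9205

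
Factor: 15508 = 2^2 *3877^1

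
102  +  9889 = 9991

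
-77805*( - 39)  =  3034395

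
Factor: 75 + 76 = 151^1 = 151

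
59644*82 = 4890808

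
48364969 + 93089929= 141454898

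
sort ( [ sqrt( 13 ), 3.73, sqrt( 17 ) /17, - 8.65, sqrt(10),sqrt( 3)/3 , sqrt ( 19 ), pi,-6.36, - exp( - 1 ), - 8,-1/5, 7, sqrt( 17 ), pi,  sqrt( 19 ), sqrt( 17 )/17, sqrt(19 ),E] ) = [ - 8.65, - 8, - 6.36, - exp( - 1 ), - 1/5, sqrt( 17 ) /17, sqrt( 17 ) /17,sqrt(3)/3, E, pi,pi , sqrt( 10),sqrt(13 ), 3.73, sqrt ( 17),  sqrt( 19), sqrt( 19 ), sqrt( 19 ), 7]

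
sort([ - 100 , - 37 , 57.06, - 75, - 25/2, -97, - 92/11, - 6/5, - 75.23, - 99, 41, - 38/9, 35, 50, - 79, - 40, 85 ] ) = [ - 100, - 99,  -  97, - 79, - 75.23, - 75, - 40 , - 37, - 25/2, - 92/11, - 38/9, - 6/5, 35,41 , 50,57.06,85 ] 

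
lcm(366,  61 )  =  366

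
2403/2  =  2403/2 = 1201.50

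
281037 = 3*93679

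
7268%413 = 247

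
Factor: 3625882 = 2^1*13^1*139457^1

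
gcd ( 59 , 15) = 1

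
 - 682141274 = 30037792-712179066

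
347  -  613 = - 266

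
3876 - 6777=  - 2901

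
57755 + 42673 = 100428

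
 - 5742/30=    - 192+3/5 = -191.40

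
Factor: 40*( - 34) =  - 2^4 * 5^1*17^1 = - 1360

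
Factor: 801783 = 3^2 * 89087^1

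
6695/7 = 956 + 3/7 = 956.43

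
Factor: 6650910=2^1 * 3^5*5^1 * 7^1 *17^1*23^1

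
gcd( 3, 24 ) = 3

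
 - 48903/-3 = 16301 + 0/1=16301.00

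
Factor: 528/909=176/303=2^4*3^( - 1)*11^1*101^( -1 ) 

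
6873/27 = 2291/9 = 254.56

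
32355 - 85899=  -  53544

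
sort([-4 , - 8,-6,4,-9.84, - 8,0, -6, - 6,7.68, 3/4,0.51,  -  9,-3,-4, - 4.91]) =[ - 9.84,-9, - 8 , - 8, - 6, - 6, - 6, - 4.91, - 4, - 4, - 3,0, 0.51,  3/4,4, 7.68]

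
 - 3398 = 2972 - 6370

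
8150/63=8150/63  =  129.37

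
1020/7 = 145  +  5/7  =  145.71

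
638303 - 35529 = 602774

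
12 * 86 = 1032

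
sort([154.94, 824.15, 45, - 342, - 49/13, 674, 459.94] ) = [ - 342, - 49/13,45,154.94,459.94, 674 , 824.15 ]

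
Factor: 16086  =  2^1*3^1*7^1*383^1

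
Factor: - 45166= -2^1 * 11^1*2053^1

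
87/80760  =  29/26920 =0.00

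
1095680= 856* 1280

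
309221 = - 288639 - -597860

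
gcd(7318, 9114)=2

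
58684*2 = 117368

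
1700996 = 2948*577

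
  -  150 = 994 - 1144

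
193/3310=193/3310  =  0.06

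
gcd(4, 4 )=4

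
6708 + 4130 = 10838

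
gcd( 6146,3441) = 1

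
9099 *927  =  8434773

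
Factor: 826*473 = 390698 = 2^1 * 7^1*11^1* 43^1*59^1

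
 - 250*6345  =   - 1586250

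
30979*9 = 278811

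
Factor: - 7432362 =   -  2^1 * 3^2*7^1*61^1 *967^1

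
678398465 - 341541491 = 336856974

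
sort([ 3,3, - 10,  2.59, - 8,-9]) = [-10,-9, - 8, 2.59,  3, 3]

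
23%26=23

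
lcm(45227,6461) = 45227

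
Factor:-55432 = - 2^3 * 13^2*41^1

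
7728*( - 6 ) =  - 46368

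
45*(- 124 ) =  - 5580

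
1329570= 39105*34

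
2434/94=1217/47 = 25.89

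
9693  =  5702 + 3991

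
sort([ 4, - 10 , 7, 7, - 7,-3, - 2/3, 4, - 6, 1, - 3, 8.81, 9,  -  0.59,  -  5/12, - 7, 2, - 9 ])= [ - 10,-9, - 7, - 7, - 6,- 3, - 3,  -  2/3, - 0.59, - 5/12, 1, 2, 4,  4, 7, 7,8.81, 9 ]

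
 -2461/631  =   - 2461/631 = -3.90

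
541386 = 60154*9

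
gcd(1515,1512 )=3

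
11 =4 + 7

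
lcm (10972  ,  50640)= 658320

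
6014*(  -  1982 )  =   - 11919748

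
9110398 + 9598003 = 18708401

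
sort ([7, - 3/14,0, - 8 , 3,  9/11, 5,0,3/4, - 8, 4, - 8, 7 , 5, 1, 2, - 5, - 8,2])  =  [-8,-8, - 8,-8,-5 , - 3/14,  0, 0, 3/4,  9/11,1,  2,2,3, 4, 5 , 5,7,  7] 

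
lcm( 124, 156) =4836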